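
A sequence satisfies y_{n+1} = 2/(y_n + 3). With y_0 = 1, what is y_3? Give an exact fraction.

14/25

y_1 = 2/(1 + 3) = 1/2.
y_2 = 2/(1/2 + 3) = 4/7.
y_3 = 2/(4/7 + 3) = 14/25.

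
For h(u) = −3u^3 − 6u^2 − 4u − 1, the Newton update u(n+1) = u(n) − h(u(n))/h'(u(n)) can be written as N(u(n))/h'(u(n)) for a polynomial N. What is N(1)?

h'(u) = −9u^2 − 12u − 4.
N(u) = u·h'(u) − h(u) = u·(−9u^2 − 12u − 4) − (−3u^3 − 6u^2 − 4u − 1) = −6u^3 − 6u^2 + 1.
N(1) = −11.

−11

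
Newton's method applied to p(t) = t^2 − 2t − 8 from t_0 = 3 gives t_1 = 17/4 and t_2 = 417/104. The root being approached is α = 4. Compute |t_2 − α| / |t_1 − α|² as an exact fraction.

2/13

t_1 − α = 17/4 − 4 = 1/4, so |t_1 − α| = 1/4.
t_2 − α = 417/104 − 4 = 1/104, so |t_2 − α| = 1/104.
|t_1 − α|² = 1/16.
Ratio = (1/104) / (1/16) = 2/13.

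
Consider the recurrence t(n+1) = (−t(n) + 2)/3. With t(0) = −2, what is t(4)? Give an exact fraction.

38/81

t(1) = (−(−2) + 2)/3 = 4/3.
t(2) = (−(4/3) + 2)/3 = 2/9.
t(3) = (−(2/9) + 2)/3 = 16/27.
t(4) = (−(16/27) + 2)/3 = 38/81.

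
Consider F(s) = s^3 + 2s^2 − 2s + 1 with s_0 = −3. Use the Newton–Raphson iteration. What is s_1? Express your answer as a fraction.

−37/13

F'(s) = 3s^2 + 4s − 2.
F(−3) = −2, F'(−3) = 13, so s_1 = (−3) − (−2)/13 = −37/13.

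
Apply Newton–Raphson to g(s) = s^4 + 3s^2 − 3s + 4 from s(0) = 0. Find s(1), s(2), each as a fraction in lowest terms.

s(1) = 4/3, s(2) = 292/391

g'(s) = 4s^3 + 6s − 3.
g(0) = 4, g'(0) = −3, so s(1) = 0 − 4/(−3) = 4/3.
g(4/3) = 688/81, g'(4/3) = 391/27, so s(2) = (4/3) − (688/81)/(391/27) = 292/391.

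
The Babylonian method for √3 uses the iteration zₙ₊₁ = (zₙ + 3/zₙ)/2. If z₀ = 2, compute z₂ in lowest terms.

z₁ = (2 + 3/2)/2 = 7/4.
z₂ = (7/4 + 3/(7/4))/2 = 97/56.

97/56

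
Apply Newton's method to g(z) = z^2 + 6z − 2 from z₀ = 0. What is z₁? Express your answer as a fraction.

g'(z) = 2z + 6.
g(0) = −2, g'(0) = 6, so z₁ = 0 − (−2)/6 = 1/3.

1/3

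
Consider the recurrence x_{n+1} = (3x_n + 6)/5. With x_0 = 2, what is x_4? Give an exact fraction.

1794/625

x_1 = (3·2 + 6)/5 = 12/5.
x_2 = (3·(12/5) + 6)/5 = 66/25.
x_3 = (3·(66/25) + 6)/5 = 348/125.
x_4 = (3·(348/125) + 6)/5 = 1794/625.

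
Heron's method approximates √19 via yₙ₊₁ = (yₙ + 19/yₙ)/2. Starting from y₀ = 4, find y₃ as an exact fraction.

11916881/2733920

y₁ = (4 + 19/4)/2 = 35/8.
y₂ = (35/8 + 19/(35/8))/2 = 2441/560.
y₃ = (2441/560 + 19/(2441/560))/2 = 11916881/2733920.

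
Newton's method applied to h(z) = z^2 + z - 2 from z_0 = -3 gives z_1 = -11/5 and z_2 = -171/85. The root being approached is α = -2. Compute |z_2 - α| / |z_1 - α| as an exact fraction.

z_1 - α = -11/5 - (-2) = -11/5 + 2 = -1/5, so |z_1 - α| = 1/5.
z_2 - α = -171/85 - (-2) = -171/85 + 2 = -1/85, so |z_2 - α| = 1/85.
Ratio = (1/85) / (1/5) = 1/17.

1/17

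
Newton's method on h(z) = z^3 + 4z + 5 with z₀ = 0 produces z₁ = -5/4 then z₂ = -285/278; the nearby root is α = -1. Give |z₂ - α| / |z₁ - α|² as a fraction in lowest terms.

z₁ - α = -5/4 - (-1) = -5/4 + 1 = -1/4, so |z₁ - α| = 1/4.
z₂ - α = -285/278 - (-1) = -285/278 + 1 = -7/278, so |z₂ - α| = 7/278.
|z₁ - α|² = 1/16.
Ratio = (7/278) / (1/16) = 56/139.

56/139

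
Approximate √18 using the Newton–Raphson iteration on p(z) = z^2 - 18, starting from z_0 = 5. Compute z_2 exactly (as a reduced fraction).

p'(z) = 2z.
p(5) = 7, p'(5) = 10, so z_1 = 5 - 7/10 = 43/10.
p(43/10) = 49/100, p'(43/10) = 43/5, so z_2 = (43/10) - (49/100)/(43/5) = 3649/860.

3649/860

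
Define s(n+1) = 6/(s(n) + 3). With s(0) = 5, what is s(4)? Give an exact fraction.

46/33

s(1) = 6/(5 + 3) = 3/4.
s(2) = 6/(3/4 + 3) = 8/5.
s(3) = 6/(8/5 + 3) = 30/23.
s(4) = 6/(30/23 + 3) = 46/33.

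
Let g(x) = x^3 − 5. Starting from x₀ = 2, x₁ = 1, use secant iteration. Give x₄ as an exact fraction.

14432773/8474569

g(2) = 3, g(1) = −4. x₂ = 1 − (−4)·(1 − 2)/((−4) − 3) = 11/7.
g(1) = −4, g(11/7) = −384/343. x₃ = (11/7) − (−384/343)·((11/7) − 1)/((−384/343) − (−4)) = 443/247.
g(11/7) = −384/343, g(443/247) = 11592192/15069223. x₄ = (443/247) − (11592192/15069223)·((443/247) − (11/7))/((11592192/15069223) − (−384/343)) = 14432773/8474569.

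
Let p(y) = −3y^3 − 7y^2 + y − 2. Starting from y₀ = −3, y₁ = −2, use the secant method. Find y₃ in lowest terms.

−4594/1709

p(−3) = 13, p(−2) = −8. y₂ = (−2) − (−8)·((−2) − (−3))/((−8) − 13) = −50/21.
p(−2) = −8, p(−50/21) = −11024/3087. y₃ = (−50/21) − (−11024/3087)·((−50/21) − (−2))/((−11024/3087) − (−8)) = −4594/1709.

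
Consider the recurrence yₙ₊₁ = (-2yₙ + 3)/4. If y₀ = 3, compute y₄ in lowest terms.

y₁ = (-2·3 + 3)/4 = -3/4.
y₂ = (-2·(-3/4) + 3)/4 = 9/8.
y₃ = (-2·(9/8) + 3)/4 = 3/16.
y₄ = (-2·(3/16) + 3)/4 = 21/32.

21/32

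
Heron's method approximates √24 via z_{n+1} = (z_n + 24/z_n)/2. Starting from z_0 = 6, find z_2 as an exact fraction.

z_1 = (6 + 24/6)/2 = 5.
z_2 = (5 + 24/5)/2 = 49/10.

49/10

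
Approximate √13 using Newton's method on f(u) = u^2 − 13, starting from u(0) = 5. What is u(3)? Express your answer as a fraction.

117487/32585

f'(u) = 2u.
f(5) = 12, f'(5) = 10, so u(1) = 5 − 12/10 = 19/5.
f(19/5) = 36/25, f'(19/5) = 38/5, so u(2) = (19/5) − (36/25)/(38/5) = 343/95.
f(343/95) = 324/9025, f'(343/95) = 686/95, so u(3) = (343/95) − (324/9025)/(686/95) = 117487/32585.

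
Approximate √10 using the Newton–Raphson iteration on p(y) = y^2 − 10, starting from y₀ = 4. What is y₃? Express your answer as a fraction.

216401/68432

p'(y) = 2y.
p(4) = 6, p'(4) = 8, so y₁ = 4 − 6/8 = 13/4.
p(13/4) = 9/16, p'(13/4) = 13/2, so y₂ = (13/4) − (9/16)/(13/2) = 329/104.
p(329/104) = 81/10816, p'(329/104) = 329/52, so y₃ = (329/104) − (81/10816)/(329/52) = 216401/68432.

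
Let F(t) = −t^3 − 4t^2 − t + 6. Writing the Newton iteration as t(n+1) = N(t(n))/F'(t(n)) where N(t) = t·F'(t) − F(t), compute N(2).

−38

F'(t) = −3t^2 − 8t − 1.
N(t) = t·F'(t) − F(t) = t·(−3t^2 − 8t − 1) − (−t^3 − 4t^2 − t + 6) = −2t^3 − 4t^2 − 6.
N(2) = −38.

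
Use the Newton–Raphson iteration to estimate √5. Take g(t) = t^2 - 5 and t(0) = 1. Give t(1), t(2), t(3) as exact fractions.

t(1) = 3, t(2) = 7/3, t(3) = 47/21

g'(t) = 2t.
g(1) = -4, g'(1) = 2, so t(1) = 1 - (-4)/2 = 3.
g(3) = 4, g'(3) = 6, so t(2) = 3 - 4/6 = 7/3.
g(7/3) = 4/9, g'(7/3) = 14/3, so t(3) = (7/3) - (4/9)/(14/3) = 47/21.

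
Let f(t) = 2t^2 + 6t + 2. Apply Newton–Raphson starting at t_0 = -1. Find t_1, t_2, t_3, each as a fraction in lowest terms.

f'(t) = 4t + 6.
f(-1) = -2, f'(-1) = 2, so t_1 = (-1) - (-2)/2 = 0.
f(0) = 2, f'(0) = 6, so t_2 = 0 - 2/6 = -1/3.
f(-1/3) = 2/9, f'(-1/3) = 14/3, so t_3 = (-1/3) - (2/9)/(14/3) = -8/21.

t_1 = 0, t_2 = -1/3, t_3 = -8/21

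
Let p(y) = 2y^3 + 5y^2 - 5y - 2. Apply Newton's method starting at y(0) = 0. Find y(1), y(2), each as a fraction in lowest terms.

y(1) = -2/5, y(2) = -106/335

p'(y) = 6y^2 + 10y - 5.
p(0) = -2, p'(0) = -5, so y(1) = 0 - (-2)/(-5) = -2/5.
p(-2/5) = 84/125, p'(-2/5) = -201/25, so y(2) = (-2/5) - (84/125)/(-201/25) = -106/335.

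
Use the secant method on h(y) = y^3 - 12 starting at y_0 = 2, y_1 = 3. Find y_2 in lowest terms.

42/19

h(2) = -4, h(3) = 15. y_2 = 3 - 15·(3 - 2)/(15 - (-4)) = 42/19.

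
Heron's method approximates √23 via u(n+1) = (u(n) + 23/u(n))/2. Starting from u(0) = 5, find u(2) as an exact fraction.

1151/240

u(1) = (5 + 23/5)/2 = 24/5.
u(2) = (24/5 + 23/(24/5))/2 = 1151/240.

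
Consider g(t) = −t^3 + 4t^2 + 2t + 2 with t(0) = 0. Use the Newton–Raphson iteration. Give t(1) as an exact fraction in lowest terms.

−1

g'(t) = −3t^2 + 8t + 2.
g(0) = 2, g'(0) = 2, so t(1) = 0 − 2/2 = −1.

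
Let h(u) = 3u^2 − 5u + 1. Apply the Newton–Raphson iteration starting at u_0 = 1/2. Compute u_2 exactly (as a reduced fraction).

h'(u) = 6u − 5.
h(1/2) = −3/4, h'(1/2) = −2, so u_1 = (1/2) − (−3/4)/(−2) = 1/8.
h(1/8) = 27/64, h'(1/8) = −17/4, so u_2 = (1/8) − (27/64)/(−17/4) = 61/272.

61/272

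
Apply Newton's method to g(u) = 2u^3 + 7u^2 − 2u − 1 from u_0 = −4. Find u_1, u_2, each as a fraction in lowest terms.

g'(u) = 6u^2 + 14u − 2.
g(−4) = −9, g'(−4) = 38, so u_1 = (−4) − (−9)/38 = −143/38.
g(−143/38) = −12717/13718, g'(−143/38) = 21865/722, so u_2 = (−143/38) − (−12717/13718)/(21865/722) = −3101261/830870.

u_1 = −143/38, u_2 = −3101261/830870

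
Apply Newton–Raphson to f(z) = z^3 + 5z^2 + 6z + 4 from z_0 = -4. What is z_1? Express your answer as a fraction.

-26/7

f'(z) = 3z^2 + 10z + 6.
f(-4) = -4, f'(-4) = 14, so z_1 = (-4) - (-4)/14 = -26/7.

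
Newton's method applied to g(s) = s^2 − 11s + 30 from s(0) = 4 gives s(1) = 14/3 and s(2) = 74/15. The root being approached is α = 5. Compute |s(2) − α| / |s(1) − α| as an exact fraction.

1/5

s(1) − α = 14/3 − 5 = −1/3, so |s(1) − α| = 1/3.
s(2) − α = 74/15 − 5 = −1/15, so |s(2) − α| = 1/15.
Ratio = (1/15) / (1/3) = 1/5.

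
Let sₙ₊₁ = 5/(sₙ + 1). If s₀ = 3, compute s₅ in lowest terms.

370/219

s₁ = 5/(3 + 1) = 5/4.
s₂ = 5/(5/4 + 1) = 20/9.
s₃ = 5/(20/9 + 1) = 45/29.
s₄ = 5/(45/29 + 1) = 145/74.
s₅ = 5/(145/74 + 1) = 370/219.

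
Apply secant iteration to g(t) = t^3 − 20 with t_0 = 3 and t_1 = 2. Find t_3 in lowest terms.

1335/487

g(3) = 7, g(2) = −12. t_2 = 2 − (−12)·(2 − 3)/((−12) − 7) = 50/19.
g(2) = −12, g(50/19) = −12180/6859. t_3 = (50/19) − (−12180/6859)·((50/19) − 2)/((−12180/6859) − (−12)) = 1335/487.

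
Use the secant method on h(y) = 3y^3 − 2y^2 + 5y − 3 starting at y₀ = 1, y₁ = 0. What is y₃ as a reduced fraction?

12/19

h(1) = 3, h(0) = −3. y₂ = 0 − (−3)·(0 − 1)/((−3) − 3) = 1/2.
h(0) = −3, h(1/2) = −5/8. y₃ = (1/2) − (−5/8)·((1/2) − 0)/((−5/8) − (−3)) = 12/19.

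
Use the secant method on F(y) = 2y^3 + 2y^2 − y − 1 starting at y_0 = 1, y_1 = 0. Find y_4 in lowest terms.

423/1241

F(1) = 2, F(0) = −1. y_2 = 0 − (−1)·(0 − 1)/((−1) − 2) = 1/3.
F(0) = −1, F(1/3) = −28/27. y_3 = (1/3) − (−28/27)·((1/3) − 0)/((−28/27) − (−1)) = −9.
F(1/3) = −28/27, F(−9) = −1288. y_4 = (−9) − (−1288)·((−9) − (1/3))/((−1288) − (−28/27)) = 423/1241.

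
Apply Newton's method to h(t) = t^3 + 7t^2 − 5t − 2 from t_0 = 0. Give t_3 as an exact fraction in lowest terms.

h'(t) = 3t^2 + 14t − 5.
h(0) = −2, h'(0) = −5, so t_1 = 0 − (−2)/(−5) = −2/5.
h(−2/5) = 132/125, h'(−2/5) = −253/25, so t_2 = (−2/5) − (132/125)/(−253/25) = −34/115.
h(−34/115) = 97776/1520875, h'(−34/115) = −117397/13225, so t_3 = (−34/115) − (97776/1520875)/(−117397/13225) = −556246/1928665.

−556246/1928665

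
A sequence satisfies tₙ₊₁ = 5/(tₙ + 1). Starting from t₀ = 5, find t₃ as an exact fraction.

t₁ = 5/(5 + 1) = 5/6.
t₂ = 5/(5/6 + 1) = 30/11.
t₃ = 5/(30/11 + 1) = 55/41.

55/41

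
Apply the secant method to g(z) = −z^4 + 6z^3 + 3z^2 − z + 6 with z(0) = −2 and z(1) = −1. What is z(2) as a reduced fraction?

−50/47

g(−2) = −44, g(−1) = 3. z(2) = (−1) − 3·((−1) − (−2))/(3 − (−44)) = −50/47.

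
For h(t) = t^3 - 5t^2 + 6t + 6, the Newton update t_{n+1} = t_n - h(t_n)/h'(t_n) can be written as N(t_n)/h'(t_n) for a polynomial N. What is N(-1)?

-13

h'(t) = 3t^2 - 10t + 6.
N(t) = t·h'(t) - h(t) = t·(3t^2 - 10t + 6) - (t^3 - 5t^2 + 6t + 6) = 2t^3 - 5t^2 - 6.
N(-1) = -13.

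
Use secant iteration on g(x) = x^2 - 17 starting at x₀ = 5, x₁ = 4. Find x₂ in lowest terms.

37/9

g(5) = 8, g(4) = -1. x₂ = 4 - (-1)·(4 - 5)/((-1) - 8) = 37/9.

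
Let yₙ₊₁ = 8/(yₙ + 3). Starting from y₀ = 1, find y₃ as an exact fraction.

y₁ = 8/(1 + 3) = 2.
y₂ = 8/(2 + 3) = 8/5.
y₃ = 8/(8/5 + 3) = 40/23.

40/23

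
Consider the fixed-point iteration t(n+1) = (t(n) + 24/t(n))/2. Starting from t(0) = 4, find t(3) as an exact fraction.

t(1) = (4 + 24/4)/2 = 5.
t(2) = (5 + 24/5)/2 = 49/10.
t(3) = (49/10 + 24/(49/10))/2 = 4801/980.

4801/980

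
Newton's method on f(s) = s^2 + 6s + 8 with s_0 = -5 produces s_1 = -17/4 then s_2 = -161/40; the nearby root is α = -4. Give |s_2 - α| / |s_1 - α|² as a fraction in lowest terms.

s_1 - α = -17/4 - (-4) = -17/4 + 4 = -1/4, so |s_1 - α| = 1/4.
s_2 - α = -161/40 - (-4) = -161/40 + 4 = -1/40, so |s_2 - α| = 1/40.
|s_1 - α|² = 1/16.
Ratio = (1/40) / (1/16) = 2/5.

2/5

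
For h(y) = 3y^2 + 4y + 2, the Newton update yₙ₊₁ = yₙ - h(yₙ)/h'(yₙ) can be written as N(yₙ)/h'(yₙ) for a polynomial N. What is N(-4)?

h'(y) = 6y + 4.
N(y) = y·h'(y) - h(y) = y·(6y + 4) - (3y^2 + 4y + 2) = 3y^2 - 2.
N(-4) = 46.

46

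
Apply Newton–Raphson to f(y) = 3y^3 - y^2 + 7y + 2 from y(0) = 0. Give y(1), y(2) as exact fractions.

y(1) = -2/7, y(2) = -762/2849

f'(y) = 9y^2 - 2y + 7.
f(0) = 2, f'(0) = 7, so y(1) = 0 - 2/7 = -2/7.
f(-2/7) = -52/343, f'(-2/7) = 407/49, so y(2) = (-2/7) - (-52/343)/(407/49) = -762/2849.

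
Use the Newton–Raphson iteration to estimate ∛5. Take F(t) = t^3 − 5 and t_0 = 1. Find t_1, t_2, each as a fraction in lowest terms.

F'(t) = 3t^2.
F(1) = −4, F'(1) = 3, so t_1 = 1 − (−4)/3 = 7/3.
F(7/3) = 208/27, F'(7/3) = 49/3, so t_2 = (7/3) − (208/27)/(49/3) = 821/441.

t_1 = 7/3, t_2 = 821/441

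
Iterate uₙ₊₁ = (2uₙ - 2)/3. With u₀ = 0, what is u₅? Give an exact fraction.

-422/243

u₁ = (2·0 - 2)/3 = -2/3.
u₂ = (2·(-2/3) - 2)/3 = -10/9.
u₃ = (2·(-10/9) - 2)/3 = -38/27.
u₄ = (2·(-38/27) - 2)/3 = -130/81.
u₅ = (2·(-130/81) - 2)/3 = -422/243.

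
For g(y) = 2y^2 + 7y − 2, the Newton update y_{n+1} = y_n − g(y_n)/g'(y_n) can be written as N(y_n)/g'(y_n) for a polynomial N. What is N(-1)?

4

g'(y) = 4y + 7.
N(y) = y·g'(y) − g(y) = y·(4y + 7) − (2y^2 + 7y − 2) = 2y^2 + 2.
N(-1) = 4.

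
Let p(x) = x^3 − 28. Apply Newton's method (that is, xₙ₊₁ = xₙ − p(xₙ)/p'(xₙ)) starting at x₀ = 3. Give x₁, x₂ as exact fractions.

p'(x) = 3x^2.
p(3) = −1, p'(3) = 27, so x₁ = 3 − (−1)/27 = 82/27.
p(82/27) = 244/19683, p'(82/27) = 6724/243, so x₂ = (82/27) − (244/19683)/(6724/243) = 413465/136161.

x₁ = 82/27, x₂ = 413465/136161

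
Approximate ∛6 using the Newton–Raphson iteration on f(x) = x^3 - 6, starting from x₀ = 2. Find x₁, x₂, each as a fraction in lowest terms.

x₁ = 11/6, x₂ = 1979/1089

f'(x) = 3x^2.
f(2) = 2, f'(2) = 12, so x₁ = 2 - 2/12 = 11/6.
f(11/6) = 35/216, f'(11/6) = 121/12, so x₂ = (11/6) - (35/216)/(121/12) = 1979/1089.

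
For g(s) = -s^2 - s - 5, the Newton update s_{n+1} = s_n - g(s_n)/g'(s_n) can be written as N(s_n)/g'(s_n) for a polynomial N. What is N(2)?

g'(s) = -2s - 1.
N(s) = s·g'(s) - g(s) = s·(-2s - 1) - (-s^2 - s - 5) = -s^2 + 5.
N(2) = 1.

1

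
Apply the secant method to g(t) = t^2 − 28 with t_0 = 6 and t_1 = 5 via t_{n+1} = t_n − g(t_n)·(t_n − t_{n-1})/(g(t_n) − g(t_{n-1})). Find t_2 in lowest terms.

58/11

g(6) = 8, g(5) = −3. t_2 = 5 − (−3)·(5 − 6)/((−3) − 8) = 58/11.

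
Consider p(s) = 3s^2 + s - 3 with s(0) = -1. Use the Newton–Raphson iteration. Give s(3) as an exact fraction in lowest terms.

p'(s) = 6s + 1.
p(-1) = -1, p'(-1) = -5, so s(1) = (-1) - (-1)/(-5) = -6/5.
p(-6/5) = 3/25, p'(-6/5) = -31/5, so s(2) = (-6/5) - (3/25)/(-31/5) = -183/155.
p(-183/155) = 27/24025, p'(-183/155) = -943/155, so s(3) = (-183/155) - (27/24025)/(-943/155) = -172542/146165.

-172542/146165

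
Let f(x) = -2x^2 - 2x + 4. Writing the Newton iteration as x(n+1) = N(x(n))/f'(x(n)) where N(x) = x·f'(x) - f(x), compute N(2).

-12

f'(x) = -4x - 2.
N(x) = x·f'(x) - f(x) = x·(-4x - 2) - (-2x^2 - 2x + 4) = -2x^2 - 4.
N(2) = -12.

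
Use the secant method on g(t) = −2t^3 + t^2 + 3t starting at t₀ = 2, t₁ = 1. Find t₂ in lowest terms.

5/4

g(2) = −6, g(1) = 2. t₂ = 1 − 2·(1 − 2)/(2 − (−6)) = 5/4.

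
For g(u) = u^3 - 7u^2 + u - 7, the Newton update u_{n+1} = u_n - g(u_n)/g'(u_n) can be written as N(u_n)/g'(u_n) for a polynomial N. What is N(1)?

g'(u) = 3u^2 - 14u + 1.
N(u) = u·g'(u) - g(u) = u·(3u^2 - 14u + 1) - (u^3 - 7u^2 + u - 7) = 2u^3 - 7u^2 + 7.
N(1) = 2.

2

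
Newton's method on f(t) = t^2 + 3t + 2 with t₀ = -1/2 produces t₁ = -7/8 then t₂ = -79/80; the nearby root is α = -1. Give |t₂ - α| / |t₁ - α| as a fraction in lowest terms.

1/10

t₁ - α = -7/8 - (-1) = -7/8 + 1 = 1/8, so |t₁ - α| = 1/8.
t₂ - α = -79/80 - (-1) = -79/80 + 1 = 1/80, so |t₂ - α| = 1/80.
Ratio = (1/80) / (1/8) = 1/10.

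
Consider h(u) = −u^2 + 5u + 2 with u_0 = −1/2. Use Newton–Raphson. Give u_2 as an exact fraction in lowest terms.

−137/368

h'(u) = −2u + 5.
h(−1/2) = −3/4, h'(−1/2) = 6, so u_1 = (−1/2) − (−3/4)/6 = −3/8.
h(−3/8) = −1/64, h'(−3/8) = 23/4, so u_2 = (−3/8) − (−1/64)/(23/4) = −137/368.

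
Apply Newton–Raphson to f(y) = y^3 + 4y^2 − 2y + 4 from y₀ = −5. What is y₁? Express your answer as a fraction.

−14/3

f'(y) = 3y^2 + 8y − 2.
f(−5) = −11, f'(−5) = 33, so y₁ = (−5) − (−11)/33 = −14/3.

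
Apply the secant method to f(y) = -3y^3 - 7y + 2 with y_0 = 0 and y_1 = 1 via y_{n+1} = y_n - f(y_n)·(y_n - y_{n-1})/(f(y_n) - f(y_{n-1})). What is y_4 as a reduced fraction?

116101/418901

f(0) = 2, f(1) = -8. y_2 = 1 - (-8)·(1 - 0)/((-8) - 2) = 1/5.
f(1) = -8, f(1/5) = 72/125. y_3 = (1/5) - (72/125)·((1/5) - 1)/((72/125) - (-8)) = 17/67.
f(1/5) = 72/125, f(17/67) = 52596/300763. y_4 = (17/67) - (52596/300763)·((17/67) - (1/5))/((52596/300763) - (72/125)) = 116101/418901.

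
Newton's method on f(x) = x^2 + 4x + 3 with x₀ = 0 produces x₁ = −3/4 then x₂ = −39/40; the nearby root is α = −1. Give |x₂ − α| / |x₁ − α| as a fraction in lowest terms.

1/10

x₁ − α = −3/4 − (−1) = −3/4 + 1 = 1/4, so |x₁ − α| = 1/4.
x₂ − α = −39/40 − (−1) = −39/40 + 1 = 1/40, so |x₂ − α| = 1/40.
Ratio = (1/40) / (1/4) = 1/10.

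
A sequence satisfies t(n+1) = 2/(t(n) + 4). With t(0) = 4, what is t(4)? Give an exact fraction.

76/169

t(1) = 2/(4 + 4) = 1/4.
t(2) = 2/(1/4 + 4) = 8/17.
t(3) = 2/(8/17 + 4) = 17/38.
t(4) = 2/(17/38 + 4) = 76/169.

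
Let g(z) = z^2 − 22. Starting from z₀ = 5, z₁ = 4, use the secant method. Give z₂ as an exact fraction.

g(5) = 3, g(4) = −6. z₂ = 4 − (−6)·(4 − 5)/((−6) − 3) = 14/3.

14/3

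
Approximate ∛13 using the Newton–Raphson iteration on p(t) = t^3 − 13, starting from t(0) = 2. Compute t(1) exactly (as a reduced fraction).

p'(t) = 3t^2.
p(2) = −5, p'(2) = 12, so t(1) = 2 − (−5)/12 = 29/12.

29/12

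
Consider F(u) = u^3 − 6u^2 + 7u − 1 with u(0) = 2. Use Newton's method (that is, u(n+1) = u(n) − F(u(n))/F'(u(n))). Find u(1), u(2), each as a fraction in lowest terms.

u(1) = 7/5, u(2) = 659/490

F'(u) = 3u^2 − 12u + 7.
F(2) = −3, F'(2) = −5, so u(1) = 2 − (−3)/(−5) = 7/5.
F(7/5) = −27/125, F'(7/5) = −98/25, so u(2) = (7/5) − (−27/125)/(−98/25) = 659/490.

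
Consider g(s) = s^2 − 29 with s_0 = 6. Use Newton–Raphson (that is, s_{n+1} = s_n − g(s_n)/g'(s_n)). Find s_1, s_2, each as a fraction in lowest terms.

s_1 = 65/12, s_2 = 8401/1560

g'(s) = 2s.
g(6) = 7, g'(6) = 12, so s_1 = 6 − 7/12 = 65/12.
g(65/12) = 49/144, g'(65/12) = 65/6, so s_2 = (65/12) − (49/144)/(65/6) = 8401/1560.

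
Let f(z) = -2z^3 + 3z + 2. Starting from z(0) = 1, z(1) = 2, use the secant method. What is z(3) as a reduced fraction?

f(1) = 3, f(2) = -8. z(2) = 2 - (-8)·(2 - 1)/((-8) - 3) = 14/11.
f(2) = -8, f(14/11) = 2256/1331. z(3) = (14/11) - (2256/1331)·((14/11) - 2)/((2256/1331) - (-8)) = 2258/1613.

2258/1613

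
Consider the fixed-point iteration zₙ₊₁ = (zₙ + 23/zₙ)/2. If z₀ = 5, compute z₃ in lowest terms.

2649601/552480

z₁ = (5 + 23/5)/2 = 24/5.
z₂ = (24/5 + 23/(24/5))/2 = 1151/240.
z₃ = (1151/240 + 23/(1151/240))/2 = 2649601/552480.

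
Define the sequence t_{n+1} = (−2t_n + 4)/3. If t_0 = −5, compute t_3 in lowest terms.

t_1 = (−2·(−5) + 4)/3 = 14/3.
t_2 = (−2·(14/3) + 4)/3 = −16/9.
t_3 = (−2·(−16/9) + 4)/3 = 68/27.

68/27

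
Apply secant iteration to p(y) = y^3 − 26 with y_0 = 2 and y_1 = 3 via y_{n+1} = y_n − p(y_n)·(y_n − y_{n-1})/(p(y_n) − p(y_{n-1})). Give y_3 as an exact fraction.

28370/9577

p(2) = −18, p(3) = 1. y_2 = 3 − 1·(3 − 2)/(1 − (−18)) = 56/19.
p(3) = 1, p(56/19) = −2718/6859. y_3 = (56/19) − (−2718/6859)·((56/19) − 3)/((−2718/6859) − 1) = 28370/9577.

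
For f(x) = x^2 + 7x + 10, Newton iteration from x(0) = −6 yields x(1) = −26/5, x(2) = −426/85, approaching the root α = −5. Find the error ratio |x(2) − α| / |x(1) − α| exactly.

1/17

x(1) − α = −26/5 − (−5) = −26/5 + 5 = −1/5, so |x(1) − α| = 1/5.
x(2) − α = −426/85 − (−5) = −426/85 + 5 = −1/85, so |x(2) − α| = 1/85.
Ratio = (1/85) / (1/5) = 1/17.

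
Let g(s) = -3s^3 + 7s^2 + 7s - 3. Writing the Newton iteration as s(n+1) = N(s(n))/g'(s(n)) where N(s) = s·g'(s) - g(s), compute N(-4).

499

g'(s) = -9s^2 + 14s + 7.
N(s) = s·g'(s) - g(s) = s·(-9s^2 + 14s + 7) - (-3s^3 + 7s^2 + 7s - 3) = -6s^3 + 7s^2 + 3.
N(-4) = 499.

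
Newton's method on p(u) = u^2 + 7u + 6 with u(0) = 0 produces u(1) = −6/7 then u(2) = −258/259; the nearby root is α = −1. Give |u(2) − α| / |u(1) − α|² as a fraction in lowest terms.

7/37

u(1) − α = −6/7 − (−1) = −6/7 + 1 = 1/7, so |u(1) − α| = 1/7.
u(2) − α = −258/259 − (−1) = −258/259 + 1 = 1/259, so |u(2) − α| = 1/259.
|u(1) − α|² = 1/49.
Ratio = (1/259) / (1/49) = 7/37.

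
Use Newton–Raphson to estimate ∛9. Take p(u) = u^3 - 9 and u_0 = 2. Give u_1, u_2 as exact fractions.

p'(u) = 3u^2.
p(2) = -1, p'(2) = 12, so u_1 = 2 - (-1)/12 = 25/12.
p(25/12) = 73/1728, p'(25/12) = 625/48, so u_2 = (25/12) - (73/1728)/(625/48) = 23401/11250.

u_1 = 25/12, u_2 = 23401/11250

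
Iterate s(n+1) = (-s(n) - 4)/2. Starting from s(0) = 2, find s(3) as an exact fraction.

-7/4

s(1) = (-2 - 4)/2 = -3.
s(2) = (-(-3) - 4)/2 = -1/2.
s(3) = (-(-1/2) - 4)/2 = -7/4.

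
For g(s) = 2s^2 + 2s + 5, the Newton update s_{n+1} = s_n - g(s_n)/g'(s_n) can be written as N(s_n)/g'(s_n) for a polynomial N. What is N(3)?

13

g'(s) = 4s + 2.
N(s) = s·g'(s) - g(s) = s·(4s + 2) - (2s^2 + 2s + 5) = 2s^2 - 5.
N(3) = 13.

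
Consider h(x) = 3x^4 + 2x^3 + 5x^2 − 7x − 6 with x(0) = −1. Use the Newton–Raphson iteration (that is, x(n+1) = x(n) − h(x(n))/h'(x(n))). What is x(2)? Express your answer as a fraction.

−856386/1407853

h'(x) = 12x^3 + 6x^2 + 10x − 7.
h(−1) = 7, h'(−1) = −23, so x(1) = (−1) − 7/(−23) = −16/23.
h(−16/23) = 368970/279841, h'(−16/23) = −183633/12167, so x(2) = (−16/23) − (368970/279841)/(−183633/12167) = −856386/1407853.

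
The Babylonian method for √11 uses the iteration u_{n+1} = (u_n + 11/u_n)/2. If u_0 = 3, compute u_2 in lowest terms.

199/60

u_1 = (3 + 11/3)/2 = 10/3.
u_2 = (10/3 + 11/(10/3))/2 = 199/60.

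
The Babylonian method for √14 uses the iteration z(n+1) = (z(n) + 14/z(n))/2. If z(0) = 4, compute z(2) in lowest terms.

z(1) = (4 + 14/4)/2 = 15/4.
z(2) = (15/4 + 14/(15/4))/2 = 449/120.

449/120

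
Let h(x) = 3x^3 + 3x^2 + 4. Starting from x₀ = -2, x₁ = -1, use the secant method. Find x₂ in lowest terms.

-4/3

h(-2) = -8, h(-1) = 4. x₂ = (-1) - 4·((-1) - (-2))/(4 - (-8)) = -4/3.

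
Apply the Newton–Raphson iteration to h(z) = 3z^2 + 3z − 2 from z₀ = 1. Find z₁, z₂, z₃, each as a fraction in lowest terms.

h'(z) = 6z + 3.
h(1) = 4, h'(1) = 9, so z₁ = 1 − 4/9 = 5/9.
h(5/9) = 16/27, h'(5/9) = 19/3, so z₂ = (5/9) − (16/27)/(19/3) = 79/171.
h(79/171) = 256/9747, h'(79/171) = 329/57, so z₃ = (79/171) − (256/9747)/(329/57) = 25735/56259.

z₁ = 5/9, z₂ = 79/171, z₃ = 25735/56259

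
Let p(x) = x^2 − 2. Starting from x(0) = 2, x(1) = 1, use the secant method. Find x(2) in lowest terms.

4/3

p(2) = 2, p(1) = −1. x(2) = 1 − (−1)·(1 − 2)/((−1) − 2) = 4/3.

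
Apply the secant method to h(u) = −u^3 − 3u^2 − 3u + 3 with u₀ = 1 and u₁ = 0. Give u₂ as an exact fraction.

3/7

h(1) = −4, h(0) = 3. u₂ = 0 − 3·(0 − 1)/(3 − (−4)) = 3/7.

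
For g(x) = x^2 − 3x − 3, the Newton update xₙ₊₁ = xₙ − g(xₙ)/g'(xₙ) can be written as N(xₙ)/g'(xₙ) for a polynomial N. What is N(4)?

19

g'(x) = 2x − 3.
N(x) = x·g'(x) − g(x) = x·(2x − 3) − (x^2 − 3x − 3) = x^2 + 3.
N(4) = 19.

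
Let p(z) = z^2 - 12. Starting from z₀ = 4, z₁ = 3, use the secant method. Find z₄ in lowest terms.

627/181

p(4) = 4, p(3) = -3. z₂ = 3 - (-3)·(3 - 4)/((-3) - 4) = 24/7.
p(3) = -3, p(24/7) = -12/49. z₃ = (24/7) - (-12/49)·((24/7) - 3)/((-12/49) - (-3)) = 52/15.
p(24/7) = -12/49, p(52/15) = 4/225. z₄ = (52/15) - (4/225)·((52/15) - (24/7))/((4/225) - (-12/49)) = 627/181.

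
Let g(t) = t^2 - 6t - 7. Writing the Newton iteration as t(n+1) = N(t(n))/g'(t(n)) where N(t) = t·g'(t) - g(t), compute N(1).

8

g'(t) = 2t - 6.
N(t) = t·g'(t) - g(t) = t·(2t - 6) - (t^2 - 6t - 7) = t^2 + 7.
N(1) = 8.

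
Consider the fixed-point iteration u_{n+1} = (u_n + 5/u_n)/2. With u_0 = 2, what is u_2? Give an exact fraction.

161/72

u_1 = (2 + 5/2)/2 = 9/4.
u_2 = (9/4 + 5/(9/4))/2 = 161/72.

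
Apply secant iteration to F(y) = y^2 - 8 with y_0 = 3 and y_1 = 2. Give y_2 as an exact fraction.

F(3) = 1, F(2) = -4. y_2 = 2 - (-4)·(2 - 3)/((-4) - 1) = 14/5.

14/5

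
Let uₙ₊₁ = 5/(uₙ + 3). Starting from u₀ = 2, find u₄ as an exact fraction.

85/71

u₁ = 5/(2 + 3) = 1.
u₂ = 5/(1 + 3) = 5/4.
u₃ = 5/(5/4 + 3) = 20/17.
u₄ = 5/(20/17 + 3) = 85/71.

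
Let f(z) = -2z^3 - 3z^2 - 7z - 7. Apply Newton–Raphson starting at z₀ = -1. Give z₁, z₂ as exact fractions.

z₁ = -8/7, z₂ = -135/119

f'(z) = -6z^2 - 6z - 7.
f(-1) = -1, f'(-1) = -7, so z₁ = (-1) - (-1)/(-7) = -8/7.
f(-8/7) = 23/343, f'(-8/7) = -391/49, so z₂ = (-8/7) - (23/343)/(-391/49) = -135/119.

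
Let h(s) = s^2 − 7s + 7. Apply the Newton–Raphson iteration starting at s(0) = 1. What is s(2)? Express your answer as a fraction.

h'(s) = 2s − 7.
h(1) = 1, h'(1) = −5, so s(1) = 1 − 1/(−5) = 6/5.
h(6/5) = 1/25, h'(6/5) = −23/5, so s(2) = (6/5) − (1/25)/(−23/5) = 139/115.

139/115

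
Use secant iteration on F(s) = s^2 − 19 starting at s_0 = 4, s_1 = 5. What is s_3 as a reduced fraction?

F(4) = −3, F(5) = 6. s_2 = 5 − 6·(5 − 4)/(6 − (−3)) = 13/3.
F(5) = 6, F(13/3) = −2/9. s_3 = (13/3) − (−2/9)·((13/3) − 5)/((−2/9) − 6) = 61/14.

61/14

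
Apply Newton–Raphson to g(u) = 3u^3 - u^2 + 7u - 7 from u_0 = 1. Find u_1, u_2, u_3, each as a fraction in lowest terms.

g'(u) = 9u^2 - 2u + 7.
g(1) = 2, g'(1) = 14, so u_1 = 1 - 2/14 = 6/7.
g(6/7) = 53/343, g'(6/7) = 583/49, so u_2 = (6/7) - (53/343)/(583/49) = 65/77.
g(65/77) = 514/456533, g'(65/77) = 69518/5929, so u_3 = (65/77) - (514/456533)/(69518/5929) = 2259078/2676443.

u_1 = 6/7, u_2 = 65/77, u_3 = 2259078/2676443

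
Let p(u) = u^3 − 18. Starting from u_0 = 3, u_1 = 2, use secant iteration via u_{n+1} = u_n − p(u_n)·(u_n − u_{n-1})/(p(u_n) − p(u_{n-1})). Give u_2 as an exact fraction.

p(3) = 9, p(2) = −10. u_2 = 2 − (−10)·(2 − 3)/((−10) − 9) = 48/19.

48/19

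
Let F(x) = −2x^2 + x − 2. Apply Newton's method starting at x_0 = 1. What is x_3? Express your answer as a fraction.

6/7

F'(x) = −4x + 1.
F(1) = −3, F'(1) = −3, so x_1 = 1 − (−3)/(−3) = 0.
F(0) = −2, F'(0) = 1, so x_2 = 0 − (−2)/1 = 2.
F(2) = −8, F'(2) = −7, so x_3 = 2 − (−8)/(−7) = 6/7.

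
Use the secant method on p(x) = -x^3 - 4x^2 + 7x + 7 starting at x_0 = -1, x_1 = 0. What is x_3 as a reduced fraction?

p(-1) = -3, p(0) = 7. x_2 = 0 - 7·(0 - (-1))/(7 - (-3)) = -7/10.
p(0) = 7, p(-7/10) = 483/1000. x_3 = (-7/10) - (483/1000)·((-7/10) - 0)/((483/1000) - 7) = -100/133.

-100/133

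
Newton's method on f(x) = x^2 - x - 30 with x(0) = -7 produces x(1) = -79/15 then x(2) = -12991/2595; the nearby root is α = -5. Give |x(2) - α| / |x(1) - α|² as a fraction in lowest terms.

15/173

x(1) - α = -79/15 - (-5) = -79/15 + 5 = -4/15, so |x(1) - α| = 4/15.
x(2) - α = -12991/2595 - (-5) = -12991/2595 + 5 = -16/2595, so |x(2) - α| = 16/2595.
|x(1) - α|² = 16/225.
Ratio = (16/2595) / (16/225) = 15/173.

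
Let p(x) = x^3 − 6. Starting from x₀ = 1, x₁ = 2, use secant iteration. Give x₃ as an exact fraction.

459/254

p(1) = −5, p(2) = 2. x₂ = 2 − 2·(2 − 1)/(2 − (−5)) = 12/7.
p(2) = 2, p(12/7) = −330/343. x₃ = (12/7) − (−330/343)·((12/7) − 2)/((−330/343) − 2) = 459/254.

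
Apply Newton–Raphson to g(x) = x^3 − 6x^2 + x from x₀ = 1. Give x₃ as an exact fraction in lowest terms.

575/2788

g'(x) = 3x^2 − 12x + 1.
g(1) = −4, g'(1) = −8, so x₁ = 1 − (−4)/(−8) = 1/2.
g(1/2) = −7/8, g'(1/2) = −17/4, so x₂ = (1/2) − (−7/8)/(−17/4) = 5/17.
g(5/17) = −980/4913, g'(5/17) = −656/289, so x₃ = (5/17) − (−980/4913)/(−656/289) = 575/2788.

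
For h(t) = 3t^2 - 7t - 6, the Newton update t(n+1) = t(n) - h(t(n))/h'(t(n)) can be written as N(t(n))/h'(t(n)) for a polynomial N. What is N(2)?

h'(t) = 6t - 7.
N(t) = t·h'(t) - h(t) = t·(6t - 7) - (3t^2 - 7t - 6) = 3t^2 + 6.
N(2) = 18.

18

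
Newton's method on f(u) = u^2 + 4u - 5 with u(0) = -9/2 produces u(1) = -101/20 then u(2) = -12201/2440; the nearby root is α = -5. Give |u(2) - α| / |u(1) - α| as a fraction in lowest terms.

u(1) - α = -101/20 - (-5) = -101/20 + 5 = -1/20, so |u(1) - α| = 1/20.
u(2) - α = -12201/2440 - (-5) = -12201/2440 + 5 = -1/2440, so |u(2) - α| = 1/2440.
Ratio = (1/2440) / (1/20) = 1/122.

1/122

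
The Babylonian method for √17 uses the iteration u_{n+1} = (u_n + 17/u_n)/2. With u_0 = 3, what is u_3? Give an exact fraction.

25889/6279

u_1 = (3 + 17/3)/2 = 13/3.
u_2 = (13/3 + 17/(13/3))/2 = 161/39.
u_3 = (161/39 + 17/(161/39))/2 = 25889/6279.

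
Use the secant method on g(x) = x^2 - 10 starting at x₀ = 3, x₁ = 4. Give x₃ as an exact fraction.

g(3) = -1, g(4) = 6. x₂ = 4 - 6·(4 - 3)/(6 - (-1)) = 22/7.
g(4) = 6, g(22/7) = -6/49. x₃ = (22/7) - (-6/49)·((22/7) - 4)/((-6/49) - 6) = 79/25.

79/25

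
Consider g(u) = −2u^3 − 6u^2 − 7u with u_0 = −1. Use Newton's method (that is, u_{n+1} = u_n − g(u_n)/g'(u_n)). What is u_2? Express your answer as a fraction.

56/55

g'(u) = −6u^2 − 12u − 7.
g(−1) = 3, g'(−1) = −1, so u_1 = (−1) − 3/(−1) = 2.
g(2) = −54, g'(2) = −55, so u_2 = 2 − (−54)/(−55) = 56/55.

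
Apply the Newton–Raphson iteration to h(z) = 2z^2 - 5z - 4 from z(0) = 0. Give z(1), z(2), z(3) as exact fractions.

z(1) = -4/5, z(2) = -132/205, z(3) = -202948/318365

h'(z) = 4z - 5.
h(0) = -4, h'(0) = -5, so z(1) = 0 - (-4)/(-5) = -4/5.
h(-4/5) = 32/25, h'(-4/5) = -41/5, so z(2) = (-4/5) - (32/25)/(-41/5) = -132/205.
h(-132/205) = 2048/42025, h'(-132/205) = -1553/205, so z(3) = (-132/205) - (2048/42025)/(-1553/205) = -202948/318365.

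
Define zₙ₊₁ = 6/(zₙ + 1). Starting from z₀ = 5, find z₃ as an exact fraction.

3/2

z₁ = 6/(5 + 1) = 1.
z₂ = 6/(1 + 1) = 3.
z₃ = 6/(3 + 1) = 3/2.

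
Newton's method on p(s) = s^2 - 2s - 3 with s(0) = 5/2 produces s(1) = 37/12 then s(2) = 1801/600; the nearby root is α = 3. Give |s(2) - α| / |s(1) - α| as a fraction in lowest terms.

1/50

s(1) - α = 37/12 - 3 = 1/12, so |s(1) - α| = 1/12.
s(2) - α = 1801/600 - 3 = 1/600, so |s(2) - α| = 1/600.
Ratio = (1/600) / (1/12) = 1/50.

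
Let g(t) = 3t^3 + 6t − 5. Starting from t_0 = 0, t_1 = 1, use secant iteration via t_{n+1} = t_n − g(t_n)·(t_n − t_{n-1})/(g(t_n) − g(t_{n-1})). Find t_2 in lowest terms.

5/9

g(0) = −5, g(1) = 4. t_2 = 1 − 4·(1 − 0)/(4 − (−5)) = 5/9.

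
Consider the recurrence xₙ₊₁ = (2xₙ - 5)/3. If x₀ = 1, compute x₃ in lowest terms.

-29/9

x₁ = (2·1 - 5)/3 = -1.
x₂ = (2·(-1) - 5)/3 = -7/3.
x₃ = (2·(-7/3) - 5)/3 = -29/9.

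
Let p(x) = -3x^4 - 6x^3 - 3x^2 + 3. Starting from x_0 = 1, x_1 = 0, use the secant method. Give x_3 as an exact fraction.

64/25

p(1) = -9, p(0) = 3. x_2 = 0 - 3·(0 - 1)/(3 - (-9)) = 1/4.
p(0) = 3, p(1/4) = 693/256. x_3 = (1/4) - (693/256)·((1/4) - 0)/((693/256) - 3) = 64/25.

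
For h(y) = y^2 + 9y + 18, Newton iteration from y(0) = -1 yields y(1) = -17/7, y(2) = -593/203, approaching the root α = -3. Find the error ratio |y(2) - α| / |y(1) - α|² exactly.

y(1) - α = -17/7 - (-3) = -17/7 + 3 = 4/7, so |y(1) - α| = 4/7.
y(2) - α = -593/203 - (-3) = -593/203 + 3 = 16/203, so |y(2) - α| = 16/203.
|y(1) - α|² = 16/49.
Ratio = (16/203) / (16/49) = 7/29.

7/29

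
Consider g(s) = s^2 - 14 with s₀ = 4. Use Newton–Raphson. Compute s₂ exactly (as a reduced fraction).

449/120

g'(s) = 2s.
g(4) = 2, g'(4) = 8, so s₁ = 4 - 2/8 = 15/4.
g(15/4) = 1/16, g'(15/4) = 15/2, so s₂ = (15/4) - (1/16)/(15/2) = 449/120.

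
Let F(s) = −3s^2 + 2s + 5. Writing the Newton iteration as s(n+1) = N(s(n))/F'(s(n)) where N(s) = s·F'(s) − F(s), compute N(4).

−53

F'(s) = −6s + 2.
N(s) = s·F'(s) − F(s) = s·(−6s + 2) − (−3s^2 + 2s + 5) = −3s^2 − 5.
N(4) = −53.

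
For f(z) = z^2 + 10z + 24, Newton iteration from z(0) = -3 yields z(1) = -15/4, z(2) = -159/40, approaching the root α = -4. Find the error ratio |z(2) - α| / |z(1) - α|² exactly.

z(1) - α = -15/4 - (-4) = -15/4 + 4 = 1/4, so |z(1) - α| = 1/4.
z(2) - α = -159/40 - (-4) = -159/40 + 4 = 1/40, so |z(2) - α| = 1/40.
|z(1) - α|² = 1/16.
Ratio = (1/40) / (1/16) = 2/5.

2/5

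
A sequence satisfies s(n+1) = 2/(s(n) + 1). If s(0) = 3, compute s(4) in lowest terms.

s(1) = 2/(3 + 1) = 1/2.
s(2) = 2/(1/2 + 1) = 4/3.
s(3) = 2/(4/3 + 1) = 6/7.
s(4) = 2/(6/7 + 1) = 14/13.

14/13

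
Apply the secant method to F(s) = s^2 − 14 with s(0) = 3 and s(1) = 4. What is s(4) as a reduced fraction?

F(3) = −5, F(4) = 2. s(2) = 4 − 2·(4 − 3)/(2 − (−5)) = 26/7.
F(4) = 2, F(26/7) = −10/49. s(3) = (26/7) − (−10/49)·((26/7) − 4)/((−10/49) − 2) = 101/27.
F(26/7) = −10/49, F(101/27) = −5/729. s(4) = (101/27) − (−5/729)·((101/27) − (26/7))/((−5/729) − (−10/49)) = 5272/1409.

5272/1409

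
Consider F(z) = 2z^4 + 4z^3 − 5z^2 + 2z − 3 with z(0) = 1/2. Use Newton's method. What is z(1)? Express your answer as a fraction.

25/8

F'(z) = 8z^3 + 12z^2 − 10z + 2.
F(1/2) = −21/8, F'(1/2) = 1, so z(1) = (1/2) − (−21/8)/1 = 25/8.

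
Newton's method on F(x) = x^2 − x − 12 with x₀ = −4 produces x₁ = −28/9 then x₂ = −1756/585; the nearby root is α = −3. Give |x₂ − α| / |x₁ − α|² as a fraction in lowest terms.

x₁ − α = −28/9 − (−3) = −28/9 + 3 = −1/9, so |x₁ − α| = 1/9.
x₂ − α = −1756/585 − (−3) = −1756/585 + 3 = −1/585, so |x₂ − α| = 1/585.
|x₁ − α|² = 1/81.
Ratio = (1/585) / (1/81) = 9/65.

9/65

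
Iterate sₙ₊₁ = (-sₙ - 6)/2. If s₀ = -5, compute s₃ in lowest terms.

s₁ = (-(-5) - 6)/2 = -1/2.
s₂ = (-(-1/2) - 6)/2 = -11/4.
s₃ = (-(-11/4) - 6)/2 = -13/8.

-13/8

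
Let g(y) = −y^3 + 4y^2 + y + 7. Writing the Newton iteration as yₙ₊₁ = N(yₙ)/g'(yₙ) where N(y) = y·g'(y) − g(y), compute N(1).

−5

g'(y) = −3y^2 + 8y + 1.
N(y) = y·g'(y) − g(y) = y·(−3y^2 + 8y + 1) − (−y^3 + 4y^2 + y + 7) = −2y^3 + 4y^2 − 7.
N(1) = −5.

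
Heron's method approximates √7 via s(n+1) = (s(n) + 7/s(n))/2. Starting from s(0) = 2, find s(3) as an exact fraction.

s(1) = (2 + 7/2)/2 = 11/4.
s(2) = (11/4 + 7/(11/4))/2 = 233/88.
s(3) = (233/88 + 7/(233/88))/2 = 108497/41008.

108497/41008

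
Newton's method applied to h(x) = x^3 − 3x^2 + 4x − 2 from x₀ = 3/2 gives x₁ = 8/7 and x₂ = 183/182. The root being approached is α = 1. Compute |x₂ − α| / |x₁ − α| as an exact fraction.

1/26

x₁ − α = 8/7 − 1 = 1/7, so |x₁ − α| = 1/7.
x₂ − α = 183/182 − 1 = 1/182, so |x₂ − α| = 1/182.
Ratio = (1/182) / (1/7) = 1/26.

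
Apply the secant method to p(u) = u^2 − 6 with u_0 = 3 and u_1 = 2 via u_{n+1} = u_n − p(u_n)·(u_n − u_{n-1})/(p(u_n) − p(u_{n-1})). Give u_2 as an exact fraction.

p(3) = 3, p(2) = −2. u_2 = 2 − (−2)·(2 − 3)/((−2) − 3) = 12/5.

12/5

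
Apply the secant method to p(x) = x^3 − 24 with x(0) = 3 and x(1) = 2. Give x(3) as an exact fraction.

4650/1603

p(3) = 3, p(2) = −16. x(2) = 2 − (−16)·(2 − 3)/((−16) − 3) = 54/19.
p(2) = −16, p(54/19) = −7152/6859. x(3) = (54/19) − (−7152/6859)·((54/19) − 2)/((−7152/6859) − (−16)) = 4650/1603.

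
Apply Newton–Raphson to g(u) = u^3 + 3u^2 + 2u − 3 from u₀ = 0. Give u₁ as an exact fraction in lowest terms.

3/2

g'(u) = 3u^2 + 6u + 2.
g(0) = −3, g'(0) = 2, so u₁ = 0 − (−3)/2 = 3/2.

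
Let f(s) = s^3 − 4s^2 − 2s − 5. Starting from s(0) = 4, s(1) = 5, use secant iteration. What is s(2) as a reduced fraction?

f(4) = −13, f(5) = 10. s(2) = 5 − 10·(5 − 4)/(10 − (−13)) = 105/23.

105/23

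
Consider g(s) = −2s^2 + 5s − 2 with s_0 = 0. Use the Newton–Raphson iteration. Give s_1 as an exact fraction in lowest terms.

2/5

g'(s) = −4s + 5.
g(0) = −2, g'(0) = 5, so s_1 = 0 − (−2)/5 = 2/5.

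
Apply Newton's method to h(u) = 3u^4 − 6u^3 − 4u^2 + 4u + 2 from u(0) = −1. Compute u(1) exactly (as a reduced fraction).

h'(u) = 12u^3 − 18u^2 − 8u + 4.
h(−1) = 3, h'(−1) = −18, so u(1) = (−1) − 3/(−18) = −5/6.

−5/6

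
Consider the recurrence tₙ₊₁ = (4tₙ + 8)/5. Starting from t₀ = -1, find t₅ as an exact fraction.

15784/3125

t₁ = (4·(-1) + 8)/5 = 4/5.
t₂ = (4·(4/5) + 8)/5 = 56/25.
t₃ = (4·(56/25) + 8)/5 = 424/125.
t₄ = (4·(424/125) + 8)/5 = 2696/625.
t₅ = (4·(2696/625) + 8)/5 = 15784/3125.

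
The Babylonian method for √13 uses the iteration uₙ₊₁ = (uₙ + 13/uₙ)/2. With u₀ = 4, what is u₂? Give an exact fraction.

u₁ = (4 + 13/4)/2 = 29/8.
u₂ = (29/8 + 13/(29/8))/2 = 1673/464.

1673/464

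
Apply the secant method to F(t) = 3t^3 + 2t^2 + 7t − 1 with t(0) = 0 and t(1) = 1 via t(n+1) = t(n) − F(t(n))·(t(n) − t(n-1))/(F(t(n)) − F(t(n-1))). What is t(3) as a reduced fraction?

23/199

F(0) = −1, F(1) = 11. t(2) = 1 − 11·(1 − 0)/(11 − (−1)) = 1/12.
F(1) = 11, F(1/12) = −77/192. t(3) = (1/12) − (−77/192)·((1/12) − 1)/((−77/192) − 11) = 23/199.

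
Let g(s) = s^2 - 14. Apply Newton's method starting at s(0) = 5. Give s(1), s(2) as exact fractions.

g'(s) = 2s.
g(5) = 11, g'(5) = 10, so s(1) = 5 - 11/10 = 39/10.
g(39/10) = 121/100, g'(39/10) = 39/5, so s(2) = (39/10) - (121/100)/(39/5) = 2921/780.

s(1) = 39/10, s(2) = 2921/780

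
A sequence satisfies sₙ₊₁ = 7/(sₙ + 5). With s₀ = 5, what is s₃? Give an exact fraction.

s₁ = 7/(5 + 5) = 7/10.
s₂ = 7/(7/10 + 5) = 70/57.
s₃ = 7/(70/57 + 5) = 399/355.

399/355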